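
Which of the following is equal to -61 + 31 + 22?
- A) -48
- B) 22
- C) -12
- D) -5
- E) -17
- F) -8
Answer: F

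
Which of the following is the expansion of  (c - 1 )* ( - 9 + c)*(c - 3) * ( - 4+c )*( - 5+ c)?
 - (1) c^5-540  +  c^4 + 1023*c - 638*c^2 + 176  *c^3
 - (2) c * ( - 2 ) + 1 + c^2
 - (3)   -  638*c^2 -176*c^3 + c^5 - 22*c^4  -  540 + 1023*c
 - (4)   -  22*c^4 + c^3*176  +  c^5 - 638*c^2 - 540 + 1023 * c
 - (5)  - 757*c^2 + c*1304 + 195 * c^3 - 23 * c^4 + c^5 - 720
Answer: 4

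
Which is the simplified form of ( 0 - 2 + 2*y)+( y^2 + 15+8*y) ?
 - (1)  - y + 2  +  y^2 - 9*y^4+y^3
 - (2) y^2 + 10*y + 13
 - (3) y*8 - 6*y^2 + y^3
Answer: 2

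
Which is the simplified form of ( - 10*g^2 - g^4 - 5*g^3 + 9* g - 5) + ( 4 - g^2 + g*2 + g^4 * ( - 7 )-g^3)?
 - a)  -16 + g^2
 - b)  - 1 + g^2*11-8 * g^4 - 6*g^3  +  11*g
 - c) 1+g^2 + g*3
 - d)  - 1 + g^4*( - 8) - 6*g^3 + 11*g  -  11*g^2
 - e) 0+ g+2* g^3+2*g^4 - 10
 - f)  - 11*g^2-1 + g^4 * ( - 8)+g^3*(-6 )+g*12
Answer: d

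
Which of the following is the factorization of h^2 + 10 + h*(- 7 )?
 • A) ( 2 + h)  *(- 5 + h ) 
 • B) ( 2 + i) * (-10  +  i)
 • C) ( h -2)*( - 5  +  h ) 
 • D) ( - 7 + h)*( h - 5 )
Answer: C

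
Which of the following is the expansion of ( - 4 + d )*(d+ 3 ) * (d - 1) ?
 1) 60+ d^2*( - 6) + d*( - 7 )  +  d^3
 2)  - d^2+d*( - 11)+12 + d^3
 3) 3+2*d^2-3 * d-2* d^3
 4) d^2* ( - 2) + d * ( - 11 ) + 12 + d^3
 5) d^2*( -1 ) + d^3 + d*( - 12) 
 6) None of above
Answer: 4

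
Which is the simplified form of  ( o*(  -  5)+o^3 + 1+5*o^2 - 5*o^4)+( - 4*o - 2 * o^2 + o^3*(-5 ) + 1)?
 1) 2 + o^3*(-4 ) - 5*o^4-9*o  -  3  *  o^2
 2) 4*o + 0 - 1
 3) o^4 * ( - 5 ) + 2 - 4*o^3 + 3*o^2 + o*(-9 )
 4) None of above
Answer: 3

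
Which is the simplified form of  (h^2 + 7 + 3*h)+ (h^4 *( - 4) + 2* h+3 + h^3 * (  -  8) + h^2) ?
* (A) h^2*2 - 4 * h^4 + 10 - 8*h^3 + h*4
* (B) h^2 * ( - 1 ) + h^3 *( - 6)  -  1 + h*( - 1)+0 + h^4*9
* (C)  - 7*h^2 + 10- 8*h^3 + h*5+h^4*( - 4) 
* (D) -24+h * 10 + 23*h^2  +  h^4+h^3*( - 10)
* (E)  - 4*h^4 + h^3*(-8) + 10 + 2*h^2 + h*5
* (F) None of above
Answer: E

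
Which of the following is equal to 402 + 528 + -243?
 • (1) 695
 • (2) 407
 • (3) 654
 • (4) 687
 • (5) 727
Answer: 4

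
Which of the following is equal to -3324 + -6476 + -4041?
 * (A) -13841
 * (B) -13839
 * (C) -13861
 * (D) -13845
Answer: A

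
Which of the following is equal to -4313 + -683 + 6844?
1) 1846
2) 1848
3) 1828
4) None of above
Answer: 2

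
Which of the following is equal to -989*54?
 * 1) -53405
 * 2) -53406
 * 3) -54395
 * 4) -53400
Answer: 2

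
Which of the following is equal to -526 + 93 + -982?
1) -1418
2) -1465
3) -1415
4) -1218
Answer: 3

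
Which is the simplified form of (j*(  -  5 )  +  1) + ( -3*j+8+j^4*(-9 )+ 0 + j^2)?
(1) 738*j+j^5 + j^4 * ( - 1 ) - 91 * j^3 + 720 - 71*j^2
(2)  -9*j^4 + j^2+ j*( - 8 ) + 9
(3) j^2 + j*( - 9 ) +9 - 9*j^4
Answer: 2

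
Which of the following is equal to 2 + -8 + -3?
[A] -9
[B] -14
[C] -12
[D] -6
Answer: A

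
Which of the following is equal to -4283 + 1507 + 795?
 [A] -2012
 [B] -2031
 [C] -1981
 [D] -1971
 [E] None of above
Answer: C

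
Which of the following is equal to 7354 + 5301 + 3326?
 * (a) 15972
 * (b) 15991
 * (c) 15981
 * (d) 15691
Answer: c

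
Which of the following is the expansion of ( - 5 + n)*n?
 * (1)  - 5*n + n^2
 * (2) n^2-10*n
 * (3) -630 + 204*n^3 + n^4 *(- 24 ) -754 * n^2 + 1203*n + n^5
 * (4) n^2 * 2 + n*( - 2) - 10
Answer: 1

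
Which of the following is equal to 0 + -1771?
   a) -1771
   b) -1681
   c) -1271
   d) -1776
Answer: a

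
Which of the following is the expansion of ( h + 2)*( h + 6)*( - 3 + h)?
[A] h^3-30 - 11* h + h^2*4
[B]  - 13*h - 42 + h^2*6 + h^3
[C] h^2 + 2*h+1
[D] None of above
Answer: D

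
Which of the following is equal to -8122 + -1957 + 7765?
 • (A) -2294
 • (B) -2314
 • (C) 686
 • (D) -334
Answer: B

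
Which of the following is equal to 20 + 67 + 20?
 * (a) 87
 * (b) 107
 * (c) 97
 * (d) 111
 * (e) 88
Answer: b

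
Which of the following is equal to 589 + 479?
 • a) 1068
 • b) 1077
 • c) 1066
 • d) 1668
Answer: a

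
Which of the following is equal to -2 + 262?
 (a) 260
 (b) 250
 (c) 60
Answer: a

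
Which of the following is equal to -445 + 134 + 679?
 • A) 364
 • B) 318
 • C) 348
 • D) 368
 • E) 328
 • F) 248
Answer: D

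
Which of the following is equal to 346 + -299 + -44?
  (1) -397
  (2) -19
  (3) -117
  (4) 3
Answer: 4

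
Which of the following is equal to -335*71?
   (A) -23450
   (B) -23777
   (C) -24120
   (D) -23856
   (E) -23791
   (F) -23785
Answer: F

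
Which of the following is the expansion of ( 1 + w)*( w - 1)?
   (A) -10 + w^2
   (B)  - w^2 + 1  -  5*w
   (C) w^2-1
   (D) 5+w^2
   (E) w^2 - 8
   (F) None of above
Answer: C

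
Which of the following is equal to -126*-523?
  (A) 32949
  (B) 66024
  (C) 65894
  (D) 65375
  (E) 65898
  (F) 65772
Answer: E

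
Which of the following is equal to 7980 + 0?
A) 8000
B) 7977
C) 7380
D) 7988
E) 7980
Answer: E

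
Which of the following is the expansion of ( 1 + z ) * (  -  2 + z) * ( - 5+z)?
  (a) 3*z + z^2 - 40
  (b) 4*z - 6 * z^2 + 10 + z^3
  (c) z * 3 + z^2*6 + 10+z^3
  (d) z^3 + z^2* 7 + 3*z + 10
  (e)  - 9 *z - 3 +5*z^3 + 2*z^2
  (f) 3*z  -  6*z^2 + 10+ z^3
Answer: f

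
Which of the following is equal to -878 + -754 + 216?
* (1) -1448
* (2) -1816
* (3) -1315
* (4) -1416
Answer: 4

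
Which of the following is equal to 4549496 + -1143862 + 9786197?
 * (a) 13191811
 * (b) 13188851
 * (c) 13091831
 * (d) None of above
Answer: d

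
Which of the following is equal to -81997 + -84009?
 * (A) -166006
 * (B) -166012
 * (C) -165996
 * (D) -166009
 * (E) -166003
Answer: A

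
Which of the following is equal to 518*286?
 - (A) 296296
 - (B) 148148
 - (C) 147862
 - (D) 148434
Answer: B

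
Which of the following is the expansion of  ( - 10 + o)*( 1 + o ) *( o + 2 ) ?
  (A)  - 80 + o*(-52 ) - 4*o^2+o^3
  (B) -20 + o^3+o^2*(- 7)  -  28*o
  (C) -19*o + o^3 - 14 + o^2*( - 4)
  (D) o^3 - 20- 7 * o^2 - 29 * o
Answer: B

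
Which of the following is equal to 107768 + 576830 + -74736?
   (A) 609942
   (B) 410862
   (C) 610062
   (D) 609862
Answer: D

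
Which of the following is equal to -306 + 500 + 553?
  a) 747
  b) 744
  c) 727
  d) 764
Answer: a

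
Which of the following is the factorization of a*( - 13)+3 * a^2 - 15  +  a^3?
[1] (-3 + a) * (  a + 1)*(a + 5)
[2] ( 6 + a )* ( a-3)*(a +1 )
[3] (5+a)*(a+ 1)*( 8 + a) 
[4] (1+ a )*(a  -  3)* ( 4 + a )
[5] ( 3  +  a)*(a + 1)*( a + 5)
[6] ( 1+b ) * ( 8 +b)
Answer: 1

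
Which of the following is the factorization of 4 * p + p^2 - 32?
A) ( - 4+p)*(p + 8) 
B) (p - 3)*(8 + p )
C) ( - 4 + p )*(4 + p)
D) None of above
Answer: A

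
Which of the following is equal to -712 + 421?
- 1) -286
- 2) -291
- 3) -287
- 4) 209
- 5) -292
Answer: 2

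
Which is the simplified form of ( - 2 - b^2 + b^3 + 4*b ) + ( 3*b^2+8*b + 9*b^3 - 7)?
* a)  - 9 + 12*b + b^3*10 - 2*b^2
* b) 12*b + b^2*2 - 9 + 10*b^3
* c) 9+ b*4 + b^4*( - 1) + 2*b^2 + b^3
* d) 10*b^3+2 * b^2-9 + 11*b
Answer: b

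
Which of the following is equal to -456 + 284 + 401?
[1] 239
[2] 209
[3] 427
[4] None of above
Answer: 4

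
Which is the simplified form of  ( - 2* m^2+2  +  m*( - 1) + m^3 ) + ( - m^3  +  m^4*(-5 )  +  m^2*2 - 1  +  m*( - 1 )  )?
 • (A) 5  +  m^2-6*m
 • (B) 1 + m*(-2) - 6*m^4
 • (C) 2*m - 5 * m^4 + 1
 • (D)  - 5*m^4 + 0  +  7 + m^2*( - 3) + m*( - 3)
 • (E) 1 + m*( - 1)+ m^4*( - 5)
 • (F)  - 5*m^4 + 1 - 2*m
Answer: F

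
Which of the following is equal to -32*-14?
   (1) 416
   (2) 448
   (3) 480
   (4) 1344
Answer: 2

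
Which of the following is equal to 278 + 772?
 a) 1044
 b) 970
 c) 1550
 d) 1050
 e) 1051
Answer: d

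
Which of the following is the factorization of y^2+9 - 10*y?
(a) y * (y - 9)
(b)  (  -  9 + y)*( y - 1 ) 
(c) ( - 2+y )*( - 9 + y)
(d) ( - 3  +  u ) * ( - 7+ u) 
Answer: b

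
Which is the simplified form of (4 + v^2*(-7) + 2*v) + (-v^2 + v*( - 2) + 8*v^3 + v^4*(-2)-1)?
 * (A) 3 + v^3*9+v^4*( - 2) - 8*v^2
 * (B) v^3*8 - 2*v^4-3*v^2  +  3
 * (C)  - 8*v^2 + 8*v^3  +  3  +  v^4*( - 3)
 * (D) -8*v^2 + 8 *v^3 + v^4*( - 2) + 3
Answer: D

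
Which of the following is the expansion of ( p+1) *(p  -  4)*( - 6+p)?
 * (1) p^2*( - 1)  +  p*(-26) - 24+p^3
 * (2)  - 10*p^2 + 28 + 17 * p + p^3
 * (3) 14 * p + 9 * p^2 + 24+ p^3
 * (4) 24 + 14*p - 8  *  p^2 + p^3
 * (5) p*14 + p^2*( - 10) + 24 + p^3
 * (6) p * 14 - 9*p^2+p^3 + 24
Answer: 6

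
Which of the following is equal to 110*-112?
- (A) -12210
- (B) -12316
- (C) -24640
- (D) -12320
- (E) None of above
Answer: D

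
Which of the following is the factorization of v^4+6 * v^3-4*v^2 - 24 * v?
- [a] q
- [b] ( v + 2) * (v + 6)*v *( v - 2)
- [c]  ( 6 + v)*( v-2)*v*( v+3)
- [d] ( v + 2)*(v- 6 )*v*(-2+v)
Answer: b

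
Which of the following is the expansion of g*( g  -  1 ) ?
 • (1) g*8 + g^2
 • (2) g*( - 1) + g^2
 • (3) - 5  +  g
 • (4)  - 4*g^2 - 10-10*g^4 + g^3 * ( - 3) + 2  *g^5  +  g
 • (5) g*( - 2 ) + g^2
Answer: 2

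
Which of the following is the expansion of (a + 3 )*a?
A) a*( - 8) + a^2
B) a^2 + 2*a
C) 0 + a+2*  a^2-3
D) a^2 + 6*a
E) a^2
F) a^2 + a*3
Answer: F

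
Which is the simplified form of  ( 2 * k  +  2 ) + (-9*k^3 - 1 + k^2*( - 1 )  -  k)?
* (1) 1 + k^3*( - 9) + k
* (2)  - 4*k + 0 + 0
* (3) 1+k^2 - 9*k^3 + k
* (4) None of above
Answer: 4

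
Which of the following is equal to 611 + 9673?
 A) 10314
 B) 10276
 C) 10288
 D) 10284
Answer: D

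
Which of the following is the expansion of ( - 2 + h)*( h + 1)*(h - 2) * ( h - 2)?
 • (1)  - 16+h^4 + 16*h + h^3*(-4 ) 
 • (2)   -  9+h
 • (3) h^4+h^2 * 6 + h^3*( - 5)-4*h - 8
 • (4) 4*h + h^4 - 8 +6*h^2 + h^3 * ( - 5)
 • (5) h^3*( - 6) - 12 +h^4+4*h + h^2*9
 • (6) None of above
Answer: 4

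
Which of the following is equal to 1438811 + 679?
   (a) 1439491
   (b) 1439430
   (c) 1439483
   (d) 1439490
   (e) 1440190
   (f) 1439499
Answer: d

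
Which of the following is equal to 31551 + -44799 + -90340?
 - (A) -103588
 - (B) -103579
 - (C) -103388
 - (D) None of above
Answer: A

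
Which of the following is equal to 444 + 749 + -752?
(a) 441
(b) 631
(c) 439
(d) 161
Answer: a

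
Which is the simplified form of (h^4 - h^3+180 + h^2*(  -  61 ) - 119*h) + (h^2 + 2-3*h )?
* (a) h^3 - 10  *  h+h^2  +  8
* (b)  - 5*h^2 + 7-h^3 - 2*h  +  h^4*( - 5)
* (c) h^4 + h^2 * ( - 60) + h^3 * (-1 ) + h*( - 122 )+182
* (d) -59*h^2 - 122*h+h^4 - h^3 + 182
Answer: c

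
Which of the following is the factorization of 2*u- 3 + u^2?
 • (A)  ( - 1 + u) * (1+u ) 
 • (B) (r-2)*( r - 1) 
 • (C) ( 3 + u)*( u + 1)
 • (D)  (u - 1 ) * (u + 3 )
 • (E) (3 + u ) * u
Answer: D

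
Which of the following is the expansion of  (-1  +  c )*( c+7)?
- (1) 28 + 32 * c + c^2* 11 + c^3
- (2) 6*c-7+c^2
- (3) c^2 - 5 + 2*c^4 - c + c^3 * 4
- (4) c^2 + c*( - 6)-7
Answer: 2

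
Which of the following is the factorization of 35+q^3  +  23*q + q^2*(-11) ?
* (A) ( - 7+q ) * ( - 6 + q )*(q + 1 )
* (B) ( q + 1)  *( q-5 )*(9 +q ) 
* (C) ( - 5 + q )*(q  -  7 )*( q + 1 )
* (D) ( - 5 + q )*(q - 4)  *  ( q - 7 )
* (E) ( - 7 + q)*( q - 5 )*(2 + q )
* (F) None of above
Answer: C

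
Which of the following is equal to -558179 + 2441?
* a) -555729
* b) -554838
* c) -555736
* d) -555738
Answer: d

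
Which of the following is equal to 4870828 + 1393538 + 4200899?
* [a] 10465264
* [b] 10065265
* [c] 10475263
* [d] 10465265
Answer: d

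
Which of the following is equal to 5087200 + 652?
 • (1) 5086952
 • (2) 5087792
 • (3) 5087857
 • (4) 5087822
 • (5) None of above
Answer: 5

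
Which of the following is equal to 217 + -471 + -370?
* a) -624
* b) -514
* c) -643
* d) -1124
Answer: a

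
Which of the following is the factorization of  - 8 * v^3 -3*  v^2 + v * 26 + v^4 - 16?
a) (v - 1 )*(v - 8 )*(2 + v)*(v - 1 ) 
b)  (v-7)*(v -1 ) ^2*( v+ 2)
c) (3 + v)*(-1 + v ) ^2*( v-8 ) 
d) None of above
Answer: a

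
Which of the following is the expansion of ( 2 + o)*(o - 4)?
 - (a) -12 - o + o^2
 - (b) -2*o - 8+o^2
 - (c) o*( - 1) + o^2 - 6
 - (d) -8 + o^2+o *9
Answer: b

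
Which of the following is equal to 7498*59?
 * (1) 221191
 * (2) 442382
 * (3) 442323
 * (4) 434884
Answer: 2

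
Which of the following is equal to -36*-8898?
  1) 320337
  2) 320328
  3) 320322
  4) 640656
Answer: 2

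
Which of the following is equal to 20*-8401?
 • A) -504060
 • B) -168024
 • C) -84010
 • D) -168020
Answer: D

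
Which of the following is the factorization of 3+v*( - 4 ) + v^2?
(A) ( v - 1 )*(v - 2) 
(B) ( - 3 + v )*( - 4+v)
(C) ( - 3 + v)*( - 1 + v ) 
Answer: C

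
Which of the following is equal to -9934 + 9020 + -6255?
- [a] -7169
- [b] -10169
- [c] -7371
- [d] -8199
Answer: a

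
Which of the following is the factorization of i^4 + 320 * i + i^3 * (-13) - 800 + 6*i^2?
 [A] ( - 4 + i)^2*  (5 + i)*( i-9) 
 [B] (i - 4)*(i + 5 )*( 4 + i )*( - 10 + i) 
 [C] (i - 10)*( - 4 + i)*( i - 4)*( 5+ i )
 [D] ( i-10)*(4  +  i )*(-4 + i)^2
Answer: C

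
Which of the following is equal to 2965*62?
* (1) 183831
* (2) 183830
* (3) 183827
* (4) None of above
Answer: 2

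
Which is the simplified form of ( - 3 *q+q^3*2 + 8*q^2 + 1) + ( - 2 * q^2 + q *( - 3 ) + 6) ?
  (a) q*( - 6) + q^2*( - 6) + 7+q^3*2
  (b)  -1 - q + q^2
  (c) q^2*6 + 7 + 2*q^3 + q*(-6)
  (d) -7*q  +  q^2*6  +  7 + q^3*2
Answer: c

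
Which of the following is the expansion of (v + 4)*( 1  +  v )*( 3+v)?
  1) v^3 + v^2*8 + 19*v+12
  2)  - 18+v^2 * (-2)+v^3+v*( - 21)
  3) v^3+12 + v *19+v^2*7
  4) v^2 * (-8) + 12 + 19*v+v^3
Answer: 1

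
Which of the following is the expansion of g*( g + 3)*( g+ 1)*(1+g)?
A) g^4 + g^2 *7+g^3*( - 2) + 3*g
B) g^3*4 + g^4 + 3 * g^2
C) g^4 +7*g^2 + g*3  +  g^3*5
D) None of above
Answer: C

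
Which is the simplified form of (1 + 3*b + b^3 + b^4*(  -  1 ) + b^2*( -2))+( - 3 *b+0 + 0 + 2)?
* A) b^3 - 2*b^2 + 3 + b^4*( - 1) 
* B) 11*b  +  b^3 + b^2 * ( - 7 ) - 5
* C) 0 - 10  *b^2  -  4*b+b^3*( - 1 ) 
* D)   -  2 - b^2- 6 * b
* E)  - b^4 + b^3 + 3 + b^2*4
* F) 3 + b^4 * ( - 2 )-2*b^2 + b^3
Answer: A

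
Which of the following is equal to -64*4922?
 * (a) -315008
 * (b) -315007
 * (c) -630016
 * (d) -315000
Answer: a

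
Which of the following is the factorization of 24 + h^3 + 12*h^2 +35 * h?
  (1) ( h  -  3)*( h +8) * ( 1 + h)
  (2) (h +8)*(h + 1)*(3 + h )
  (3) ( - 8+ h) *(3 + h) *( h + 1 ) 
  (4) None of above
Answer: 2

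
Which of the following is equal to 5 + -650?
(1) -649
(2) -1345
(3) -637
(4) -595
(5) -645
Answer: 5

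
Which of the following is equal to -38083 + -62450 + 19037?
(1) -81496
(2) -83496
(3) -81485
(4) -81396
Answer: 1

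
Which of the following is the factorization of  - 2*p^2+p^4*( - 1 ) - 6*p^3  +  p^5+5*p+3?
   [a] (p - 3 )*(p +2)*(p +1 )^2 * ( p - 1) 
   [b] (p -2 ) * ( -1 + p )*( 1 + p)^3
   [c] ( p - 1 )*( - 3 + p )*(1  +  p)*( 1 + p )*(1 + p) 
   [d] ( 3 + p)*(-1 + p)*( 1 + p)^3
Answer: c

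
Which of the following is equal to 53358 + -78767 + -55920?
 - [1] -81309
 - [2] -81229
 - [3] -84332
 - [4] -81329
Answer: 4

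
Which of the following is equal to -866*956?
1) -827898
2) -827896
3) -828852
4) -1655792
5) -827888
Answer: 2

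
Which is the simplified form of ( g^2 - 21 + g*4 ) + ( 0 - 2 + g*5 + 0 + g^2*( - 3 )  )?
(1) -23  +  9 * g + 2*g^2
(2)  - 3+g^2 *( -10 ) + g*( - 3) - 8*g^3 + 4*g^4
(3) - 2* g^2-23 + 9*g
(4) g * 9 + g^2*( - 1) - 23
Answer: 3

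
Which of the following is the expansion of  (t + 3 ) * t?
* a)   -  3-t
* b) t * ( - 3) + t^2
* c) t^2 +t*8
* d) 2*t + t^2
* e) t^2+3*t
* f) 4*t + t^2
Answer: e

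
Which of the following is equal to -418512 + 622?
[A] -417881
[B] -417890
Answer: B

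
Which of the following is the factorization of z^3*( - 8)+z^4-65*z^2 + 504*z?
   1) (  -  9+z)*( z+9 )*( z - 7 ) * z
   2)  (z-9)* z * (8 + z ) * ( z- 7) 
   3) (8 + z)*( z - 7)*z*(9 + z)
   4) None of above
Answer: 2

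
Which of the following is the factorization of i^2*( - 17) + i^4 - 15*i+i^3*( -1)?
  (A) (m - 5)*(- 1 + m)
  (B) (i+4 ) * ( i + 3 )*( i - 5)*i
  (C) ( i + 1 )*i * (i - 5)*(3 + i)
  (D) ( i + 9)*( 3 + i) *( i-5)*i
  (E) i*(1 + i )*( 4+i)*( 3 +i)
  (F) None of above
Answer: C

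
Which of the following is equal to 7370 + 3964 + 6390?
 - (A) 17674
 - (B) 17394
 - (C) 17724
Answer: C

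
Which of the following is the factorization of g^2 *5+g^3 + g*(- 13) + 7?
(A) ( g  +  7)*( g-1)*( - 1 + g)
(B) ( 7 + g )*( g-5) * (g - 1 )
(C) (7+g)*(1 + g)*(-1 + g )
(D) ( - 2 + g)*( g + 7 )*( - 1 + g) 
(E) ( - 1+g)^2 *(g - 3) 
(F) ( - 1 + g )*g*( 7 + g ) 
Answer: A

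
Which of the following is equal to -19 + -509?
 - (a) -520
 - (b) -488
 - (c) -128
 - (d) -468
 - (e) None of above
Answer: e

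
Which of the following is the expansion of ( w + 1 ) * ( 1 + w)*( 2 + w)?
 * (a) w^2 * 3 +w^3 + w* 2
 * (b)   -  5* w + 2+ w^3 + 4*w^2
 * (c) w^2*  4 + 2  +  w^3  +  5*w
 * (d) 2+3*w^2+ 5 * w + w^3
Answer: c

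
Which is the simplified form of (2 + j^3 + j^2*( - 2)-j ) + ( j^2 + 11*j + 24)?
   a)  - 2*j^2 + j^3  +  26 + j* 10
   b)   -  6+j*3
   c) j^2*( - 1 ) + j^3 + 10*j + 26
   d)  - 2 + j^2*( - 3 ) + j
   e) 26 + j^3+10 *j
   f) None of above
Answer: c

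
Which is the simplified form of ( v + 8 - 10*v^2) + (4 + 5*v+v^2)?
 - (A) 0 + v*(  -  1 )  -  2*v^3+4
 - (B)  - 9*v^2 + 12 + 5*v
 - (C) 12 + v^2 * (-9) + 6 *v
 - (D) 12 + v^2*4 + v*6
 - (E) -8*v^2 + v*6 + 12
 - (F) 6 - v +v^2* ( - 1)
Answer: C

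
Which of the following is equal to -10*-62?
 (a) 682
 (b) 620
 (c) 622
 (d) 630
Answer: b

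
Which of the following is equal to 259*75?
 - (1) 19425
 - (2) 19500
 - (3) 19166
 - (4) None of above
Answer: 1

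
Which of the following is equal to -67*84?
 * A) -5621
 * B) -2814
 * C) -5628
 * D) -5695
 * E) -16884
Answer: C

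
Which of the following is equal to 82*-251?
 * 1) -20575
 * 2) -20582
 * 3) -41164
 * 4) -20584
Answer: 2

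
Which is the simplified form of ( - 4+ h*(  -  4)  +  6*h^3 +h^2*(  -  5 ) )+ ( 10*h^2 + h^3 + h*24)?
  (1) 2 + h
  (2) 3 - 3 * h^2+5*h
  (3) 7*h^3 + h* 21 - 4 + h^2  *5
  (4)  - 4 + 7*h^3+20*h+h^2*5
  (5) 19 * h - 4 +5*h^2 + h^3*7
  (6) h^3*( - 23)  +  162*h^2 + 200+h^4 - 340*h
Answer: 4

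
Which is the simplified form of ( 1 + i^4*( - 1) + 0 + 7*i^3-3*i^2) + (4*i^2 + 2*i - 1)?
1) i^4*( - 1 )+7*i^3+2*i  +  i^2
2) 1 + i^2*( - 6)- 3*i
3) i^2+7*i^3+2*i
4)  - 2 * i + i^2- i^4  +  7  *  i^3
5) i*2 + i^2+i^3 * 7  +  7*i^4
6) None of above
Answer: 1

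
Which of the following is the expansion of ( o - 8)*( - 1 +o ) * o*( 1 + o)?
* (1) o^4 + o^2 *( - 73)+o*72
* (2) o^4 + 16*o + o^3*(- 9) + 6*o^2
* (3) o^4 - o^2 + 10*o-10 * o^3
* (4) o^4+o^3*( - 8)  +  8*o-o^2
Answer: 4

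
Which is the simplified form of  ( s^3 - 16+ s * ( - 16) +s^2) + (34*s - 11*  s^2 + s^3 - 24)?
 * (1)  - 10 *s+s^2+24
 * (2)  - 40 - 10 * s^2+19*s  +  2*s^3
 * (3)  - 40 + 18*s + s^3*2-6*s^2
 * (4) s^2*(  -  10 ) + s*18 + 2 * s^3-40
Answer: 4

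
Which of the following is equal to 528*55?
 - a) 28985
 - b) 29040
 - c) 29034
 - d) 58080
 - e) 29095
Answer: b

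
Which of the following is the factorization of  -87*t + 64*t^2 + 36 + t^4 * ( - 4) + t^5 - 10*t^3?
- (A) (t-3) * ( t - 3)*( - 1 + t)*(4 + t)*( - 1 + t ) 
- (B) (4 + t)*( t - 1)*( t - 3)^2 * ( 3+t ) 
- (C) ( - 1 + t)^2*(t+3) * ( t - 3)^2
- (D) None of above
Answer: A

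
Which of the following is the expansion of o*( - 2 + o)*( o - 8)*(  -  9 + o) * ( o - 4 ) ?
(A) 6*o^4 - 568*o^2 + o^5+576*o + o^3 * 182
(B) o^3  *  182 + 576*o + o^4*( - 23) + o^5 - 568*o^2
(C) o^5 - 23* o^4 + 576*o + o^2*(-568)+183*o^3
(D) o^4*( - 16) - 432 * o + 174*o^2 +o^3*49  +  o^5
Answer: B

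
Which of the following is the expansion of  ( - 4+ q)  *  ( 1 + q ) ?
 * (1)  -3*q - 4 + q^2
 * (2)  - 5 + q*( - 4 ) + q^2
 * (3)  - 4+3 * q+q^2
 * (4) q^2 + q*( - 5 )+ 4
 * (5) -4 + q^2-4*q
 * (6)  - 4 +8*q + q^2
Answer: 1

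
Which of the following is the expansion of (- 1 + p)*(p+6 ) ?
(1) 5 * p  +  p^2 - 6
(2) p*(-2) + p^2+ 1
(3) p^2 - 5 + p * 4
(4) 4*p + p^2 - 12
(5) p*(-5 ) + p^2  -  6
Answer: 1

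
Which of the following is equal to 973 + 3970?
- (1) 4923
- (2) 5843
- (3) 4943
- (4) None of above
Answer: 3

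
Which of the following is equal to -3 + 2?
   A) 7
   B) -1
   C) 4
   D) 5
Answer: B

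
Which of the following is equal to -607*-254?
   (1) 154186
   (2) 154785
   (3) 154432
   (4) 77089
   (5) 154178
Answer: 5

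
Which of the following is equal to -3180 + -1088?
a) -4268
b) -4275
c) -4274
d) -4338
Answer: a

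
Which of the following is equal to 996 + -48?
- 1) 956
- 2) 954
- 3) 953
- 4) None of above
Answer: 4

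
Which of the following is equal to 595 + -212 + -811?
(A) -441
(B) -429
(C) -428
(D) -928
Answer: C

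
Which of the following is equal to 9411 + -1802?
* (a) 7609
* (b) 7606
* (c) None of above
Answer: a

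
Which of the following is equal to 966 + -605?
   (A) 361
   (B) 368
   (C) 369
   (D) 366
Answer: A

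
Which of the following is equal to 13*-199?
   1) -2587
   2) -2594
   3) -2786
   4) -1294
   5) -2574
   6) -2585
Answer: 1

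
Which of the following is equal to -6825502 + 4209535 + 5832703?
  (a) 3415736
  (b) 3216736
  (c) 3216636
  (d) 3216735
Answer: b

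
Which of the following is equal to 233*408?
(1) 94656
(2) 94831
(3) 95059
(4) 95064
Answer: 4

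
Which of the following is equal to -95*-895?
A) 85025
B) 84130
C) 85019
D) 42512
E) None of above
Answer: A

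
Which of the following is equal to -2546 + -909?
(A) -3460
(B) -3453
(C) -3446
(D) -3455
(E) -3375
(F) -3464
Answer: D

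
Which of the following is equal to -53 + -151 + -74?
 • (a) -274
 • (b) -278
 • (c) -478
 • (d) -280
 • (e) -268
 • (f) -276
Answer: b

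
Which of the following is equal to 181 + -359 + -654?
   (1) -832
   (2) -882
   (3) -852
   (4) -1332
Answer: 1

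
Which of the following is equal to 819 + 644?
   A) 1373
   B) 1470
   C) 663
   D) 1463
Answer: D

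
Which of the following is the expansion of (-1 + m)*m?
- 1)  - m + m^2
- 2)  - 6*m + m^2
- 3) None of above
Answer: 1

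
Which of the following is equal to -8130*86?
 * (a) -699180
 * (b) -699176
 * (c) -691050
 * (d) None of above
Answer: a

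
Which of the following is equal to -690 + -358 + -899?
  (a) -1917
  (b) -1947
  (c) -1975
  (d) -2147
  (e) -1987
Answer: b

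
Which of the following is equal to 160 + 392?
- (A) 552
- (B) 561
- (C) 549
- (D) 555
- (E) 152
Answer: A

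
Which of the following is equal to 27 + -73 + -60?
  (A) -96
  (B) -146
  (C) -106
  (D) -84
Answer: C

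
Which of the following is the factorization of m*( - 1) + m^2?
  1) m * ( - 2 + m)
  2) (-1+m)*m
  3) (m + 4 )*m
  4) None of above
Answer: 2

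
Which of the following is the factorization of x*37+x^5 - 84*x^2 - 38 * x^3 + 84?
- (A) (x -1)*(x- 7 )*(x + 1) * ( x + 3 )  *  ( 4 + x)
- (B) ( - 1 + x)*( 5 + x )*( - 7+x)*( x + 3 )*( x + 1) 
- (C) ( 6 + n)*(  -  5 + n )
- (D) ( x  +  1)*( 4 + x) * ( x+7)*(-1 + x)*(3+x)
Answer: A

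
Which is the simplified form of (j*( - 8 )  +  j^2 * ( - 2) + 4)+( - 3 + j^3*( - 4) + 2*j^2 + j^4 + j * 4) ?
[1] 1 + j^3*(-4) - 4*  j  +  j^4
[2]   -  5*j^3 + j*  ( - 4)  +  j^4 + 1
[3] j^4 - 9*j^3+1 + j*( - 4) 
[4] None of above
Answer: 1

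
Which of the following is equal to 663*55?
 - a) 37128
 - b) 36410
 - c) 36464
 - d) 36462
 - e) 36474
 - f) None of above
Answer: f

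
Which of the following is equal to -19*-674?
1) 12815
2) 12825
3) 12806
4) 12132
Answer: 3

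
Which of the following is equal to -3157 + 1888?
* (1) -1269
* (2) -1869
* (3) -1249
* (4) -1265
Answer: 1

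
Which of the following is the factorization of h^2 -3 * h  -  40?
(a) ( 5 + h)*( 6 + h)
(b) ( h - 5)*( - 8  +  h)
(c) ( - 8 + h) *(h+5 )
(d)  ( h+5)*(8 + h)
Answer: c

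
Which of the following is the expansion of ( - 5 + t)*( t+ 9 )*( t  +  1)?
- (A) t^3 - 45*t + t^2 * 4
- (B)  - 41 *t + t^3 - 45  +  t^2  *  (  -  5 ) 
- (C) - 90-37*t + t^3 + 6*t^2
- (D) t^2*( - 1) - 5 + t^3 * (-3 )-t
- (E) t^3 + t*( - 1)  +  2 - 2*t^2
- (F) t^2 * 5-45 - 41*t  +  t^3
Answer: F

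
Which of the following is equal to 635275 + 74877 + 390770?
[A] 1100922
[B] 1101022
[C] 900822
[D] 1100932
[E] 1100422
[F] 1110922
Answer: A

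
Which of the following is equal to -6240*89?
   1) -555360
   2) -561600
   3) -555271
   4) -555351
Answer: 1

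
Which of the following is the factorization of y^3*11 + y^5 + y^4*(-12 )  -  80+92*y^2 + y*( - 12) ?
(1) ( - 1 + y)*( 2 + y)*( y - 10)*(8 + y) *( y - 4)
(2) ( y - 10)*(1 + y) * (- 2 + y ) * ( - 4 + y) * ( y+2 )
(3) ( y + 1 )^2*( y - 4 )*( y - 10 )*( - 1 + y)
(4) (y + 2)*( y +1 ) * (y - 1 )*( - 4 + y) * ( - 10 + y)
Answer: 4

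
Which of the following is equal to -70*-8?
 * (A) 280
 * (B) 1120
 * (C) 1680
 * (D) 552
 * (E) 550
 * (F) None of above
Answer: F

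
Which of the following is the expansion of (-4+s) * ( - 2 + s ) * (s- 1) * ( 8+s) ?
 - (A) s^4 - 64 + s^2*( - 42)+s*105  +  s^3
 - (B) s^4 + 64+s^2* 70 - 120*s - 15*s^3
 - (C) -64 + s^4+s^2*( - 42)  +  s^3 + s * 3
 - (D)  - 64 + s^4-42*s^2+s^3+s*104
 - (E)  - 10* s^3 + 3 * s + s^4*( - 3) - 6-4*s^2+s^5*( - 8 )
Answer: D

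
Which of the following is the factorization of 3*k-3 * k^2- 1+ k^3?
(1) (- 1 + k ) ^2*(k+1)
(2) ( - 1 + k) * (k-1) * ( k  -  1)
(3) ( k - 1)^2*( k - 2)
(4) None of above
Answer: 2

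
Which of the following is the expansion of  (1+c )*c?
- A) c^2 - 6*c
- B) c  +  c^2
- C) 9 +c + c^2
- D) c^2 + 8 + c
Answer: B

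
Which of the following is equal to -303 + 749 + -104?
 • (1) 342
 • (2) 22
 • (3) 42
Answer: 1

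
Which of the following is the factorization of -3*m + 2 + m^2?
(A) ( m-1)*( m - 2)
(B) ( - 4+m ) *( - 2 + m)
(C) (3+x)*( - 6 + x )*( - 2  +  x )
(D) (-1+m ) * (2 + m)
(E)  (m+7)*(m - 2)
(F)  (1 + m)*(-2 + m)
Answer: A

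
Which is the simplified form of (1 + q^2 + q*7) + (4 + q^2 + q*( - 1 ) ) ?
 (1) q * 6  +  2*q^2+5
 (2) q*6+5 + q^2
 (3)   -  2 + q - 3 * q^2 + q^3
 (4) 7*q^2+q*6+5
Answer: 1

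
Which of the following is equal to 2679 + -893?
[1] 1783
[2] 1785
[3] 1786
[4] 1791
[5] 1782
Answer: 3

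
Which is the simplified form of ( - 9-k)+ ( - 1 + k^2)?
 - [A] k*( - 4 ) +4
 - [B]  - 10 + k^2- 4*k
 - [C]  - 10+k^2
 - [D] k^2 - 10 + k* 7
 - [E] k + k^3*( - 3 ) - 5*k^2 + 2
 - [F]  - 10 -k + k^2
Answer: F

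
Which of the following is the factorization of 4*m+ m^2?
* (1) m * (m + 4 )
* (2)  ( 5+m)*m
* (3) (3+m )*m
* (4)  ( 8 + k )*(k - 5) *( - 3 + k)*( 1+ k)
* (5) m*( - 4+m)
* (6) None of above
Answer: 1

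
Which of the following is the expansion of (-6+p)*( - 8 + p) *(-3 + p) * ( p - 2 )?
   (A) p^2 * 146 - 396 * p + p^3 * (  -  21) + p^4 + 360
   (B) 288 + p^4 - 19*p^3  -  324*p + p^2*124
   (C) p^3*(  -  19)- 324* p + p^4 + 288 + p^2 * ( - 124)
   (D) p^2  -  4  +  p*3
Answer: B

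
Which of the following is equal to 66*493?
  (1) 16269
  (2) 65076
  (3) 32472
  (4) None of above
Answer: 4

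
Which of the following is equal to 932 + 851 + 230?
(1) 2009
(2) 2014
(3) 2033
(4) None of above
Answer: 4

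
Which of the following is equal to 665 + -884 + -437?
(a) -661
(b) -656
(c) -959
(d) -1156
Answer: b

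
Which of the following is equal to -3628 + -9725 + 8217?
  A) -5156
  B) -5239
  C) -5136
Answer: C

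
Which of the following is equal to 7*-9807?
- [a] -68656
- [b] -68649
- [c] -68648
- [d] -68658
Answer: b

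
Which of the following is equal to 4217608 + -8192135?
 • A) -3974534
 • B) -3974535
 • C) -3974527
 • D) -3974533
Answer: C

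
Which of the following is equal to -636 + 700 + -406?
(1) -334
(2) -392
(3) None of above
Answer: 3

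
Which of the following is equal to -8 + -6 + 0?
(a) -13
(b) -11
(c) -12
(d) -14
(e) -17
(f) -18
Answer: d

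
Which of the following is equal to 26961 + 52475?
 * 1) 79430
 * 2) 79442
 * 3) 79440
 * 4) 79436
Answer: 4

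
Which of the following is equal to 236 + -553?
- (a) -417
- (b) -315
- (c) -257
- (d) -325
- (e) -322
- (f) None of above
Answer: f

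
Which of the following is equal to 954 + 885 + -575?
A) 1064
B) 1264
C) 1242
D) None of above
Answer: B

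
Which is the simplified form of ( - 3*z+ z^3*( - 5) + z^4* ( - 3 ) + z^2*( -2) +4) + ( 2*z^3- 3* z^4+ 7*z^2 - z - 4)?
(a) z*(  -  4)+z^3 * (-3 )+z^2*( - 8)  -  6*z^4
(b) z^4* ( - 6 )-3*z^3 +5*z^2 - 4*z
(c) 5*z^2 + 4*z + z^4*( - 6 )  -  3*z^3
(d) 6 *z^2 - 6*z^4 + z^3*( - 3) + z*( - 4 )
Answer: b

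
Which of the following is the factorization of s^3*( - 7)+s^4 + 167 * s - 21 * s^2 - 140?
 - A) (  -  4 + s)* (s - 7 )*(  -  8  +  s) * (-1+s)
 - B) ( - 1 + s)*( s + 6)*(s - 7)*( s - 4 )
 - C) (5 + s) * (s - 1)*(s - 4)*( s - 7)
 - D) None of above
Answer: C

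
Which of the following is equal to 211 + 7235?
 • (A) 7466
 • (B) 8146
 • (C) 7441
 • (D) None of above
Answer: D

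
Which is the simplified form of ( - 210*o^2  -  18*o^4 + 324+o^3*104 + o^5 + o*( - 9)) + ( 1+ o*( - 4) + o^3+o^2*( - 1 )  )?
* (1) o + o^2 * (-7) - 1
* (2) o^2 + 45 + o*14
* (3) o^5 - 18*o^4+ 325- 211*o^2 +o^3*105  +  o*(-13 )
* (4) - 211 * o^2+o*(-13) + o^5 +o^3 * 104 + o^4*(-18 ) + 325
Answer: 3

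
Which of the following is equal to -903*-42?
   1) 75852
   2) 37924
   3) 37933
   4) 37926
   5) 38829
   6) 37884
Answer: 4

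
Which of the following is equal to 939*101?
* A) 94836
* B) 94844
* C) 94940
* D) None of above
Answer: D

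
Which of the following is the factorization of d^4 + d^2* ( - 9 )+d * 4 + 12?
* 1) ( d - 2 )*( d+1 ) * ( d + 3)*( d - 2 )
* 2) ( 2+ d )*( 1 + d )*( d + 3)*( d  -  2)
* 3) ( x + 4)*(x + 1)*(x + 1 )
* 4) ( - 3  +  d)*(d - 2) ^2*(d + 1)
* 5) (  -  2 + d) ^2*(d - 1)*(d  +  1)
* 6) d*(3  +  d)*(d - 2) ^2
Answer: 1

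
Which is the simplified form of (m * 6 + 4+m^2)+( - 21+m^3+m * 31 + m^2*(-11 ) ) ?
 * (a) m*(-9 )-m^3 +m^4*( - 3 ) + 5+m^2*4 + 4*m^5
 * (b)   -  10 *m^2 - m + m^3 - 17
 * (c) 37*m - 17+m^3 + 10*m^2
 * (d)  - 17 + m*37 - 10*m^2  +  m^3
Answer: d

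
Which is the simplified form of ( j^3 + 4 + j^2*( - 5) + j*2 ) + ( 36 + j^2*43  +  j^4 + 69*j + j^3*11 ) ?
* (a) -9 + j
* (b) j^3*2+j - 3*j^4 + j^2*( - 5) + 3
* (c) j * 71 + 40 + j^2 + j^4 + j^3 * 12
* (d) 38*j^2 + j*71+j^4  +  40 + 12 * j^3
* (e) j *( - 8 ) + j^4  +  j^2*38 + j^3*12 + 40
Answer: d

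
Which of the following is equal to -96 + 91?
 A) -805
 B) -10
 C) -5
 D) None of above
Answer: C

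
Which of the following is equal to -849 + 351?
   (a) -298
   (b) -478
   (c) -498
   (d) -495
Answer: c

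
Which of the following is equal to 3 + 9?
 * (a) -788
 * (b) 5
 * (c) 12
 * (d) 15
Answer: c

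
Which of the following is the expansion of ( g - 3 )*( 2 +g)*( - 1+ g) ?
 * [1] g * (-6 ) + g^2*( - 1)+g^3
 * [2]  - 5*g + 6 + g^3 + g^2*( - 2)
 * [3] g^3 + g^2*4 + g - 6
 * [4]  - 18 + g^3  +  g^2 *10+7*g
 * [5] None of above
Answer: 2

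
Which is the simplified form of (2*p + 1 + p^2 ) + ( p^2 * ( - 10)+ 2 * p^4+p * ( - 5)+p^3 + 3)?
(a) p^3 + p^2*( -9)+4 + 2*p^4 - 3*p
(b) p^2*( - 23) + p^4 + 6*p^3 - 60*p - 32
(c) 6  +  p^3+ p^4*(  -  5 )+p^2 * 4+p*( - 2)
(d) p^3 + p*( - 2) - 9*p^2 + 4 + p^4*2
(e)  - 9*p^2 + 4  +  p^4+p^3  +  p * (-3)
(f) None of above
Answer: a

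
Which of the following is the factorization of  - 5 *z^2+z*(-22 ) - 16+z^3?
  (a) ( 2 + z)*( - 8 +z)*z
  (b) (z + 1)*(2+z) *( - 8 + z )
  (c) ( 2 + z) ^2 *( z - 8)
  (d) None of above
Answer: b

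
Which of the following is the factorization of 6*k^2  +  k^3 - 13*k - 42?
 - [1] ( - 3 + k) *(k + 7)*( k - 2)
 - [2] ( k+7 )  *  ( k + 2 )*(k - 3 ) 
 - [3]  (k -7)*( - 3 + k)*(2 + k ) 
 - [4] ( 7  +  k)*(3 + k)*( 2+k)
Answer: 2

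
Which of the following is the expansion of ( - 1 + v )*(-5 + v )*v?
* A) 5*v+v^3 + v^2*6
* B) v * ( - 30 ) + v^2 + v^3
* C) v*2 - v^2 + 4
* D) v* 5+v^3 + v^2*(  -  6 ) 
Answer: D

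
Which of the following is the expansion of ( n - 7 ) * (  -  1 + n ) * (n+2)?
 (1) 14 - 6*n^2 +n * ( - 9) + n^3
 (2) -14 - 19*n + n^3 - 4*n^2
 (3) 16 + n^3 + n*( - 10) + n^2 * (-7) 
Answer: 1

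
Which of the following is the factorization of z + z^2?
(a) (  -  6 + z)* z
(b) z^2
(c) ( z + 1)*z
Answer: c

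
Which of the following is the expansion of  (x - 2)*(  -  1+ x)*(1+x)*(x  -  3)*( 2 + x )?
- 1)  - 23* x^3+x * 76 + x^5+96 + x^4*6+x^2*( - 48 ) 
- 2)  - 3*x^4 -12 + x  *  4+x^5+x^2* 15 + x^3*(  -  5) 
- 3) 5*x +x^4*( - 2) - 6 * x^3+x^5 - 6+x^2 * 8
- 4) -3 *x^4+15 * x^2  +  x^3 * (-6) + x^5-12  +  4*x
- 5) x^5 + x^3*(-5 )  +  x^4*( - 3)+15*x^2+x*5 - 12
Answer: 2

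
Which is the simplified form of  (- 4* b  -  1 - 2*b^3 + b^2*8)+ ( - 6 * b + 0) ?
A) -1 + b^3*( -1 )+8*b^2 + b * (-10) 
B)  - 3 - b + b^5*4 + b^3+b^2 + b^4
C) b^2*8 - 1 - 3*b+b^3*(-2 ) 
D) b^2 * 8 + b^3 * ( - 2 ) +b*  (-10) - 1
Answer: D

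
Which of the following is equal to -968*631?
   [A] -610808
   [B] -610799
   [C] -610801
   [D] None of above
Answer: A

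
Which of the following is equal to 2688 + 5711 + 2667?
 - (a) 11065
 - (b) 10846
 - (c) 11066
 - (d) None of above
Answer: c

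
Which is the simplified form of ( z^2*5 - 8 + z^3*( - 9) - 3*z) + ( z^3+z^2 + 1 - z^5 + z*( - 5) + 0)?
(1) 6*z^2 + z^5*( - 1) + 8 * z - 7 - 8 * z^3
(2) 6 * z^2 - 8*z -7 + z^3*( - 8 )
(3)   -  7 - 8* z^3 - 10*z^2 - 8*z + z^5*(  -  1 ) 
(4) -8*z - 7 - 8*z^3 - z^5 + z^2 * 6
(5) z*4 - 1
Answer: 4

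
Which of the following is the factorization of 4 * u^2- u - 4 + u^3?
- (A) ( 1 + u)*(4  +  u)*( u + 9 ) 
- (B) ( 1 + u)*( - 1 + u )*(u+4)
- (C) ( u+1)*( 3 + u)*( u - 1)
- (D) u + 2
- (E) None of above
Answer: B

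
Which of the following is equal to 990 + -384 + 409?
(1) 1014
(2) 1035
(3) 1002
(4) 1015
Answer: 4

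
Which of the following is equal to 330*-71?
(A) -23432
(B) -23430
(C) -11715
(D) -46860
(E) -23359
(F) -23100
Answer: B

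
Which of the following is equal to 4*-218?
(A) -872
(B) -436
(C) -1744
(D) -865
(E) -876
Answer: A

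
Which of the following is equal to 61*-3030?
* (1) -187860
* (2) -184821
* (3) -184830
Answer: 3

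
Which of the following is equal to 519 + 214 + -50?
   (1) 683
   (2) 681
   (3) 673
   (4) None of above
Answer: 1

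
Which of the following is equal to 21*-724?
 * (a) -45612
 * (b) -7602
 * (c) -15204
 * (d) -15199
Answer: c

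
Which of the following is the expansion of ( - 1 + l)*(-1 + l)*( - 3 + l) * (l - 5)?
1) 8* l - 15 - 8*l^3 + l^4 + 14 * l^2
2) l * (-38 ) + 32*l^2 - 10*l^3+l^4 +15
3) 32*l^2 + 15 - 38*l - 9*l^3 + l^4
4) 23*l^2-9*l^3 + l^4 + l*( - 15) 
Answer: 2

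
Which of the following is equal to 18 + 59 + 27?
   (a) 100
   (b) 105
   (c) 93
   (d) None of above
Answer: d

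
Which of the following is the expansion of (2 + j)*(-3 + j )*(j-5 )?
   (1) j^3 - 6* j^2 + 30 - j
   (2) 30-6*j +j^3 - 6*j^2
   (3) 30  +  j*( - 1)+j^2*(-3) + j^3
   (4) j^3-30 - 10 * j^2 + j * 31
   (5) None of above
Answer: 1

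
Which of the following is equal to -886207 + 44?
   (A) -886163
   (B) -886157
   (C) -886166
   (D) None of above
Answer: A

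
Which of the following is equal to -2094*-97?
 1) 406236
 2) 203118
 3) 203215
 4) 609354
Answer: 2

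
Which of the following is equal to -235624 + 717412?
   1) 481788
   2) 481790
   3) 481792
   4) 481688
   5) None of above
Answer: 1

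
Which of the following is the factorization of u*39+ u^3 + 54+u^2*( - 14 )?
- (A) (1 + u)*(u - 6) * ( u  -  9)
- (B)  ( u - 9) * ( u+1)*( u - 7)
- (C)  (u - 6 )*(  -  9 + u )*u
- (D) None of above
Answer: A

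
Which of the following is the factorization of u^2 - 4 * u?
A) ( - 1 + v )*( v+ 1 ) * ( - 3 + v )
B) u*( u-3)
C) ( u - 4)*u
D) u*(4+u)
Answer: C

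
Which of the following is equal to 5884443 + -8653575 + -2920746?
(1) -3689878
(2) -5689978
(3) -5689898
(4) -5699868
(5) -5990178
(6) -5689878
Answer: 6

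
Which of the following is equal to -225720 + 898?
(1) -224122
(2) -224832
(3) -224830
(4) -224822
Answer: 4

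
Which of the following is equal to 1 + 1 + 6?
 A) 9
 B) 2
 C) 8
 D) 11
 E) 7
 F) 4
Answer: C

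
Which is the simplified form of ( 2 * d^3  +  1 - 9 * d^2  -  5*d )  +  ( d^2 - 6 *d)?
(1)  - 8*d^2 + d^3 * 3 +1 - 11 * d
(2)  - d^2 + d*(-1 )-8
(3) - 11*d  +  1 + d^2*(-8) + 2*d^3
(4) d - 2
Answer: 3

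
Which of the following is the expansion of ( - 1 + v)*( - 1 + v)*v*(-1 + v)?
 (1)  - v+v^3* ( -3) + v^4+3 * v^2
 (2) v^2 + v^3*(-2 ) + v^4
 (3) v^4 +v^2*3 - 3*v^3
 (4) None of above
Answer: 1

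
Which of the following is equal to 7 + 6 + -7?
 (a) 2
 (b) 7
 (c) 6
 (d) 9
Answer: c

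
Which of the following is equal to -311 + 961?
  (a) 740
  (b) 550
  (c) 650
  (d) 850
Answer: c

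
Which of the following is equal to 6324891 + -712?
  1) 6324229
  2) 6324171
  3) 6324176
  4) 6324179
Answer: 4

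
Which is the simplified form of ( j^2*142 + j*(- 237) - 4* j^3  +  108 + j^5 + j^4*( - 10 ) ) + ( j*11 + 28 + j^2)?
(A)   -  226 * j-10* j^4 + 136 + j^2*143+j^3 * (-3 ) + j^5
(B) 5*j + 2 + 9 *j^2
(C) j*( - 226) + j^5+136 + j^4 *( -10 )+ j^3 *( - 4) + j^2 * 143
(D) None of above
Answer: C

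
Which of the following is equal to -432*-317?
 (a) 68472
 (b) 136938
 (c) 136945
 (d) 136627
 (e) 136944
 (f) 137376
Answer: e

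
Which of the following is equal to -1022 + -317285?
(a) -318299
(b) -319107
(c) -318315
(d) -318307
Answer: d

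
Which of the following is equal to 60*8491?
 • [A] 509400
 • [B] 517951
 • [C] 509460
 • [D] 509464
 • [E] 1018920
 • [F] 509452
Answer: C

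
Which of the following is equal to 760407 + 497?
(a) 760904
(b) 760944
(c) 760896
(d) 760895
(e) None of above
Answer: a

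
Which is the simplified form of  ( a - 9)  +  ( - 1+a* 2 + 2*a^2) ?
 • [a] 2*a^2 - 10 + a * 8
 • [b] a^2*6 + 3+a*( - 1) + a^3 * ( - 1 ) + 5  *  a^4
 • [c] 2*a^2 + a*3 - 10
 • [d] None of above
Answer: c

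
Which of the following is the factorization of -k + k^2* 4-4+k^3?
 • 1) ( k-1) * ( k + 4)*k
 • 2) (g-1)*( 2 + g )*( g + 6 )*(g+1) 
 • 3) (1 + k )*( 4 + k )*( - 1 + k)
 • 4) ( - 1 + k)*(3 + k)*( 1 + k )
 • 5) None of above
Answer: 3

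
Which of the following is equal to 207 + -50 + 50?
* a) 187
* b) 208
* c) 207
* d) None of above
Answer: c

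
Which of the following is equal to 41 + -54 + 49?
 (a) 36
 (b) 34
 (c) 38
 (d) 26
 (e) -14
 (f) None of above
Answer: a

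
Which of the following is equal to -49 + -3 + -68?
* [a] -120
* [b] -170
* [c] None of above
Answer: a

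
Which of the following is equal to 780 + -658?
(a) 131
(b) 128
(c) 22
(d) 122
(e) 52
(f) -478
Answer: d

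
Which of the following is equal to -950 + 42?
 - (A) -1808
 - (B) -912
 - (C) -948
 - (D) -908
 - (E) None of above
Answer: D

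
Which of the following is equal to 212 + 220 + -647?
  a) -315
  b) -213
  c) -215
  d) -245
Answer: c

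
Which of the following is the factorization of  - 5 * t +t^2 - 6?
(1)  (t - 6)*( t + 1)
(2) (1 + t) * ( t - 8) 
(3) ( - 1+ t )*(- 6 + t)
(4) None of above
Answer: 1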